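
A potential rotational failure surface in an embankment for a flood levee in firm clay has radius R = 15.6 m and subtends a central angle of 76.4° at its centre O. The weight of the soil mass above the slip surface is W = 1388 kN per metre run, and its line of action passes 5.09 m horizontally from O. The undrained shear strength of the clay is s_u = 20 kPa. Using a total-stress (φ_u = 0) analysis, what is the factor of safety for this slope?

FS = 0.92

Taking moments about the centre O, the resisting moment is provided by the undrained shear strength acting along the arc:
Arc length L_a = R·θ = 15.6·(76.4°·π/180) = 15.6·1.3334 = 20.80 m
M_R = s_u·L_a·R = 20·20.80·15.6 = 6490.1 kN·m/m
M_D = W·d = 1388·5.09 = 7064.9 kN·m/m
FS = M_R / M_D = 6490.1 / 7064.9 = 0.919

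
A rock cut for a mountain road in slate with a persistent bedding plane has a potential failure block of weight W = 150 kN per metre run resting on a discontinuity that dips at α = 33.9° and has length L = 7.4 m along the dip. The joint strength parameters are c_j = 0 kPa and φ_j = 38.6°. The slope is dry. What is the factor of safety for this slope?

FS = 1.19

Resolving the block weight along and normal to the plane and applying the Mohr–Coulomb strength on the joint:
N' = W cosα = 150·cos33.9° = 124.5 kN/m
Driving force T = W sinα = 150·sin33.9° = 83.7 kN/m
Resisting force R = c_j·L + N'·tanφ_j = 0·7.4 + 124.5·tan38.6° = 0.0 + 99.4 = 99.4 kN/m
FS = R / T = 99.4 / 83.7 = 1.188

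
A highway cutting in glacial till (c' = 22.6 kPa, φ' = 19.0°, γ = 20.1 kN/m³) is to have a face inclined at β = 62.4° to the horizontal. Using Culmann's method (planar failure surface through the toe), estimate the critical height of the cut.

H_c = 13.78 m

Culmann's analysis gives the critical failure plane at α_cr = (β + φ')/2 = (62.4 + 19.0)/2 = 40.7°, and the critical height
H_c = (4c'/γ) · sinβ cosφ' / [1 − cos(β − φ')]
    = (4·22.6/20.1) · sin62.4°·cos19.0° / [1 − cos(43.4°)]
    = 4.498 · 0.8862·0.9455 / [1 − 0.7266]
    = 4.498 · 0.8379 / 0.2734
    = 13.78 m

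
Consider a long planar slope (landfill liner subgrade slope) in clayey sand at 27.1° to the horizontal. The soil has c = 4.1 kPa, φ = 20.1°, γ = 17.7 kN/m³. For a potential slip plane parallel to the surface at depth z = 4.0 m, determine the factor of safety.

FS = 0.86

For an infinite slope with a slip plane parallel to the surface (no pore pressure): FS = [c + γz cos²β tanφ] / [γz sinβ cosβ].
γz = 17.7·4.0 = 70.80 kN/m²
Numerator = 4.1 + 70.80·cos²27.1°·tan20.1° = 4.1 + 70.80·0.7925·0.3659 = 24.632 kPa
Denominator = 70.80·sin27.1°·cos27.1° = 70.80·0.4555·0.8902 = 28.712 kPa
FS = 24.632 / 28.712 = 0.858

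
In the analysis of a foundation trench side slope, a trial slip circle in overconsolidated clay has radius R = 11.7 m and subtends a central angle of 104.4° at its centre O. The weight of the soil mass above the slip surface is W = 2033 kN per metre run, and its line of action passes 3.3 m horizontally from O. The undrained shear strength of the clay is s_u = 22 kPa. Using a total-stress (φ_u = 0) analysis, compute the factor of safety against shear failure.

Taking moments about the centre O, the resisting moment is provided by the undrained shear strength acting along the arc:
Arc length L_a = R·θ = 11.7·(104.4°·π/180) = 11.7·1.8221 = 21.32 m
M_R = s_u·L_a·R = 22·21.32·11.7 = 5487.5 kN·m/m
M_D = W·d = 2033·3.3 = 6708.9 kN·m/m
FS = M_R / M_D = 5487.5 / 6708.9 = 0.818

FS = 0.82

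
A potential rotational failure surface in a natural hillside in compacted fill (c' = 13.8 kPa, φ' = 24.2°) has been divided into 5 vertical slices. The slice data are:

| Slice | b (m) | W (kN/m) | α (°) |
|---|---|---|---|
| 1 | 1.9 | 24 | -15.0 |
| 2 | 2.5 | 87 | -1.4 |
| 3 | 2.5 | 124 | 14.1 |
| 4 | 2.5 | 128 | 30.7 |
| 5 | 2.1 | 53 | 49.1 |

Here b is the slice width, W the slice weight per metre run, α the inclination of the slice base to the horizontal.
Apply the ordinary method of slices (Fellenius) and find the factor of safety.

FS = 2.75

Ordinary method of slices: FS = Σ[c'·Δl_i + (W_i cosα_i)·tanφ'] / Σ W_i sinα_i, with Δl_i = b_i / cosα_i.
Slice 1: Δl = 1.9/cos(-15.0°) = 1.967 m; N'_1 = 24·cos(-15.0°) = 23.2; c'Δl = 27.14; W sinα = -6.2
Slice 2: Δl = 2.5/cos(-1.4°) = 2.501 m; N'_2 = 87·cos(-1.4°) = 87.0; c'Δl = 34.51; W sinα = -2.1
Slice 3: Δl = 2.5/cos14.1° = 2.578 m; N'_3 = 124·cos14.1° = 120.3; c'Δl = 35.57; W sinα = 30.2
Slice 4: Δl = 2.5/cos30.7° = 2.907 m; N'_4 = 128·cos30.7° = 110.1; c'Δl = 40.12; W sinα = 65.3
Slice 5: Δl = 2.1/cos49.1° = 3.207 m; N'_5 = 53·cos49.1° = 34.7; c'Δl = 44.26; W sinα = 40.1
Σc'Δl = 181.6 kN/m; ΣN' = 375.2 kN/m; ΣW sinα = 127.3 kN/m
Resisting = 181.6 + 375.2·tan24.2° = 181.6 + 168.6 = 350.2 kN/m
FS = 350.2 / 127.3 = 2.752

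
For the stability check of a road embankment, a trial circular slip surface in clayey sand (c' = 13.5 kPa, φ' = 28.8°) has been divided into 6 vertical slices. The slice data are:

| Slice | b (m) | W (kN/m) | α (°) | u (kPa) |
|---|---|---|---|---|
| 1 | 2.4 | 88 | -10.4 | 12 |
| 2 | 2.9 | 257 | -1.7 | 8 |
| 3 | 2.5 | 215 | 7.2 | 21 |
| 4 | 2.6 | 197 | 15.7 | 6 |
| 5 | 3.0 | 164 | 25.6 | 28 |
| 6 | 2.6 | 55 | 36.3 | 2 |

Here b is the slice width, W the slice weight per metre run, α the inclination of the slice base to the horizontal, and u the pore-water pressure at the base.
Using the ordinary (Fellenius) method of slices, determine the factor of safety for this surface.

FS = 3.90

Ordinary method of slices: FS = Σ[c'·Δl_i + (W_i cosα_i − u_i·Δl_i)·tanφ'] / Σ W_i sinα_i, with Δl_i = b_i / cosα_i.
Slice 1: Δl = 2.4/cos(-10.4°) = 2.440 m; N'_1 = 88·cos(-10.4°) − 12·2.440 = 57.3; c'Δl = 32.94; W sinα = -15.9
Slice 2: Δl = 2.9/cos(-1.7°) = 2.901 m; N'_2 = 257·cos(-1.7°) − 8·2.901 = 233.7; c'Δl = 39.17; W sinα = -7.6
Slice 3: Δl = 2.5/cos7.2° = 2.520 m; N'_3 = 215·cos7.2° − 21·2.520 = 160.4; c'Δl = 34.02; W sinα = 26.9
Slice 4: Δl = 2.6/cos15.7° = 2.701 m; N'_4 = 197·cos15.7° − 6·2.701 = 173.4; c'Δl = 36.46; W sinα = 53.3
Slice 5: Δl = 3.0/cos25.6° = 3.327 m; N'_5 = 164·cos25.6° − 28·3.327 = 54.8; c'Δl = 44.91; W sinα = 70.9
Slice 6: Δl = 2.6/cos36.3° = 3.226 m; N'_6 = 55·cos36.3° − 2·3.226 = 37.9; c'Δl = 43.55; W sinα = 32.6
Σc'Δl = 231.0 kN/m; ΣN' = 717.4 kN/m; ΣW sinα = 160.2 kN/m
Resisting = 231.0 + 717.4·tan28.8° = 231.0 + 394.4 = 625.4 kN/m
FS = 625.4 / 160.2 = 3.905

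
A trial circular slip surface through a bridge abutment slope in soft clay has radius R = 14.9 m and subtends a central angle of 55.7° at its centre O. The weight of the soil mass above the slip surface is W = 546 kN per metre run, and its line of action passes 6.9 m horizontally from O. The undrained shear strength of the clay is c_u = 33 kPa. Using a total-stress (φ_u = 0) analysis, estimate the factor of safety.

Taking moments about the centre O, the resisting moment is provided by the undrained shear strength acting along the arc:
Arc length L_a = R·θ = 14.9·(55.7°·π/180) = 14.9·0.9721 = 14.49 m
M_R = c_u·L_a·R = 33·14.49·14.9 = 7122.3 kN·m/m
M_D = W·d = 546·6.9 = 3767.4 kN·m/m
FS = M_R / M_D = 7122.3 / 3767.4 = 1.891

FS = 1.89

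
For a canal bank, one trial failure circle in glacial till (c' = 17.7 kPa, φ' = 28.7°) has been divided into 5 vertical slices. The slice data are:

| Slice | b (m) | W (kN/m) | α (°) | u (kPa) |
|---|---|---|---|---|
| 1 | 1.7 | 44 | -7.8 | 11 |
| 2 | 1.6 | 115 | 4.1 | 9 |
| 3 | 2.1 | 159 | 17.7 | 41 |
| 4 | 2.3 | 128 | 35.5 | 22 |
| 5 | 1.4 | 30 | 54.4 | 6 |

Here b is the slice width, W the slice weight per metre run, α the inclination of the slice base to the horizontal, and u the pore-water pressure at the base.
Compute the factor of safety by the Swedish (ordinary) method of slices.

Ordinary method of slices: FS = Σ[c'·Δl_i + (W_i cosα_i − u_i·Δl_i)·tanφ'] / Σ W_i sinα_i, with Δl_i = b_i / cosα_i.
Slice 1: Δl = 1.7/cos(-7.8°) = 1.716 m; N'_1 = 44·cos(-7.8°) − 11·1.716 = 24.7; c'Δl = 30.37; W sinα = -6.0
Slice 2: Δl = 1.6/cos4.1° = 1.604 m; N'_2 = 115·cos4.1° − 9·1.604 = 100.3; c'Δl = 28.39; W sinα = 8.2
Slice 3: Δl = 2.1/cos17.7° = 2.204 m; N'_3 = 159·cos17.7° − 41·2.204 = 61.1; c'Δl = 39.02; W sinα = 48.3
Slice 4: Δl = 2.3/cos35.5° = 2.825 m; N'_4 = 128·cos35.5° − 22·2.825 = 42.1; c'Δl = 50.01; W sinα = 74.3
Slice 5: Δl = 1.4/cos54.4° = 2.405 m; N'_5 = 30·cos54.4° − 6·2.405 = 3.0; c'Δl = 42.57; W sinα = 24.4
Σc'Δl = 190.4 kN/m; ΣN' = 231.2 kN/m; ΣW sinα = 149.3 kN/m
Resisting = 190.4 + 231.2·tan28.7° = 190.4 + 126.6 = 316.9 kN/m
FS = 316.9 / 149.3 = 2.122

FS = 2.12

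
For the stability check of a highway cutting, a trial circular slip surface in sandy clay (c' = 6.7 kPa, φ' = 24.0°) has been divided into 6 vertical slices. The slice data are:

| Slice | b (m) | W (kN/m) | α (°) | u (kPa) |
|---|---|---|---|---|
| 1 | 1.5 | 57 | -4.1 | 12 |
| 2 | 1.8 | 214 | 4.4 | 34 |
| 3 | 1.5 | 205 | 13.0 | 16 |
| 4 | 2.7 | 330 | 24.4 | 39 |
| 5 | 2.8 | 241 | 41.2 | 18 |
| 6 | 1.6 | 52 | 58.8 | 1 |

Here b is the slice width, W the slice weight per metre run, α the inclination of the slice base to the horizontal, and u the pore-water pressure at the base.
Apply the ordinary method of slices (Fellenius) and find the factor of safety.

Ordinary method of slices: FS = Σ[c'·Δl_i + (W_i cosα_i − u_i·Δl_i)·tanφ'] / Σ W_i sinα_i, with Δl_i = b_i / cosα_i.
Slice 1: Δl = 1.5/cos(-4.1°) = 1.504 m; N'_1 = 57·cos(-4.1°) − 12·1.504 = 38.8; c'Δl = 10.08; W sinα = -4.1
Slice 2: Δl = 1.8/cos4.4° = 1.805 m; N'_2 = 214·cos4.4° − 34·1.805 = 152.0; c'Δl = 12.10; W sinα = 16.4
Slice 3: Δl = 1.5/cos13.0° = 1.539 m; N'_3 = 205·cos13.0° − 16·1.539 = 175.1; c'Δl = 10.31; W sinα = 46.1
Slice 4: Δl = 2.7/cos24.4° = 2.965 m; N'_4 = 330·cos24.4° − 39·2.965 = 184.9; c'Δl = 19.86; W sinα = 136.3
Slice 5: Δl = 2.8/cos41.2° = 3.721 m; N'_5 = 241·cos41.2° − 18·3.721 = 114.3; c'Δl = 24.93; W sinα = 158.7
Slice 6: Δl = 1.6/cos58.8° = 3.089 m; N'_6 = 52·cos58.8° − 1·3.089 = 23.8; c'Δl = 20.69; W sinα = 44.5
Σc'Δl = 98.0 kN/m; ΣN' = 689.0 kN/m; ΣW sinα = 398.0 kN/m
Resisting = 98.0 + 689.0·tan24.0° = 98.0 + 306.8 = 404.7 kN/m
FS = 404.7 / 398.0 = 1.017

FS = 1.02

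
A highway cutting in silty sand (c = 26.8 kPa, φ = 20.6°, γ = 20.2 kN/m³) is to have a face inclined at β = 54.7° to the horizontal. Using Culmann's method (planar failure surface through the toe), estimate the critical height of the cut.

Culmann's analysis gives the critical failure plane at α_cr = (β + φ)/2 = (54.7 + 20.6)/2 = 37.7°, and the critical height
H_c = (4c/γ) · sinβ cosφ / [1 − cos(β − φ)]
    = (4·26.8/20.2) · sin54.7°·cos20.6° / [1 − cos(34.1°)]
    = 5.307 · 0.8161·0.9361 / [1 − 0.8281]
    = 5.307 · 0.7640 / 0.1719
    = 23.58 m

H_c = 23.58 m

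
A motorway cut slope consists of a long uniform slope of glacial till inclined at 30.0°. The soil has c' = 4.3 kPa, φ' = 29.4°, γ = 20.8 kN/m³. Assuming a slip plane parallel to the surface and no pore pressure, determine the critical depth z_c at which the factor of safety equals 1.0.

Setting FS = 1.00 in FS = [c' + γz cos²β tanφ'] / [γz sinβ cosβ] and solving for z:
z = c' / [γ cosβ (FS·sinβ − cosβ·tanφ')]
  = 4.3 / [20.8·cos30.0°·(1.00·sin30.0° − cos30.0°·tan29.4°)]
  = 4.3 / [20.8·0.8660·(1.00·0.5000 − 0.8660·0.5635)]
  = 4.3 / 0.2165 = 19.860 m

z_c = 19.86 m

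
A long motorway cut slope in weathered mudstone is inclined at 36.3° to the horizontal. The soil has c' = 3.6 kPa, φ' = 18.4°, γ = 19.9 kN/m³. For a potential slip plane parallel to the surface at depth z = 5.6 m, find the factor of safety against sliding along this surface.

For an infinite slope with a slip plane parallel to the surface (no pore pressure): FS = [c' + γz cos²β tanφ'] / [γz sinβ cosβ].
γz = 19.9·5.6 = 111.44 kN/m²
Numerator = 3.6 + 111.44·cos²36.3°·tan18.4° = 3.6 + 111.44·0.6495·0.3327 = 27.678 kPa
Denominator = 111.44·sin36.3°·cos36.3° = 111.44·0.5920·0.8059 = 53.170 kPa
FS = 27.678 / 53.170 = 0.521

FS = 0.52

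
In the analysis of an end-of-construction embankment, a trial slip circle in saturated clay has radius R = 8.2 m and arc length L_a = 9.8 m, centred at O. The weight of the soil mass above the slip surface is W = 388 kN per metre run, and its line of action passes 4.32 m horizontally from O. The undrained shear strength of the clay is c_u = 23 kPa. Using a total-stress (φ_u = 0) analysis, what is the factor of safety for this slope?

Taking moments about the centre O, the resisting moment is provided by the undrained shear strength acting along the arc:
M_R = c_u·L_a·R = 23·9.80·8.2 = 1848.3 kN·m/m
M_D = W·d = 388·4.32 = 1676.2 kN·m/m
FS = M_R / M_D = 1848.3 / 1676.2 = 1.103

FS = 1.10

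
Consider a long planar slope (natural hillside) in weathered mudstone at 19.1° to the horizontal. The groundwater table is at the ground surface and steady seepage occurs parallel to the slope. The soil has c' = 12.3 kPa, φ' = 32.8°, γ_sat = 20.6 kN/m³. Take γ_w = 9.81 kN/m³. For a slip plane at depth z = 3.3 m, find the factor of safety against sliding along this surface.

With seepage parallel to the slope and the water table at the surface, the effective normal stress on the slip plane uses the buoyant unit weight γ' = γ_sat − γ_w while the driving shear stress uses γ_sat:
FS = [c' + γ' z cos²β tanφ'] / [γ_sat z sinβ cosβ]
γ' = 20.6 − 9.81 = 10.79 kN/m³
Numerator = 12.3 + 10.79·3.3·cos²19.1°·tan32.8° = 12.3 + 10.79·3.3·0.8929·0.6445 = 32.790 kPa
Denominator = 20.6·3.3·sin19.1°·cos19.1° = 20.6·3.3·0.3272·0.9449 = 21.020 kPa
FS = 32.790 / 21.020 = 1.560

FS = 1.56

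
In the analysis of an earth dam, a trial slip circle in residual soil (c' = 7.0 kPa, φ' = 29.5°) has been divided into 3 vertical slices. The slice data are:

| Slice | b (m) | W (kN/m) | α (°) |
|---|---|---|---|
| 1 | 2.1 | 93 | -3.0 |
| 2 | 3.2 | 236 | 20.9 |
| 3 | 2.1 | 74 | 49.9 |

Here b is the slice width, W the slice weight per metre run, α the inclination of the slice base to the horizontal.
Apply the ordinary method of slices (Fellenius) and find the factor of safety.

FS = 1.96

Ordinary method of slices: FS = Σ[c'·Δl_i + (W_i cosα_i)·tanφ'] / Σ W_i sinα_i, with Δl_i = b_i / cosα_i.
Slice 1: Δl = 2.1/cos(-3.0°) = 2.103 m; N'_1 = 93·cos(-3.0°) = 92.9; c'Δl = 14.72; W sinα = -4.9
Slice 2: Δl = 3.2/cos20.9° = 3.425 m; N'_2 = 236·cos20.9° = 220.5; c'Δl = 23.98; W sinα = 84.2
Slice 3: Δl = 2.1/cos49.9° = 3.260 m; N'_3 = 74·cos49.9° = 47.7; c'Δl = 22.82; W sinα = 56.6
Σc'Δl = 61.5 kN/m; ΣN' = 361.0 kN/m; ΣW sinα = 135.9 kN/m
Resisting = 61.5 + 361.0·tan29.5° = 61.5 + 204.2 = 265.8 kN/m
FS = 265.8 / 135.9 = 1.955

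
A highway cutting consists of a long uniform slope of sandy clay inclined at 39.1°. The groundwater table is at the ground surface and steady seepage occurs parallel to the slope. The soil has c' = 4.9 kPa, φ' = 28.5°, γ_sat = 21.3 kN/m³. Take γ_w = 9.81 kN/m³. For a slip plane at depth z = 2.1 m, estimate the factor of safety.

FS = 0.58

With seepage parallel to the slope and the water table at the surface, the effective normal stress on the slip plane uses the buoyant unit weight γ' = γ_sat − γ_w while the driving shear stress uses γ_sat:
FS = [c' + γ' z cos²β tanφ'] / [γ_sat z sinβ cosβ]
γ' = 21.3 − 9.81 = 11.49 kN/m³
Numerator = 4.9 + 11.49·2.1·cos²39.1°·tan28.5° = 4.9 + 11.49·2.1·0.6022·0.5430 = 12.790 kPa
Denominator = 21.3·2.1·sin39.1°·cos39.1° = 21.3·2.1·0.6307·0.7760 = 21.892 kPa
FS = 12.790 / 21.892 = 0.584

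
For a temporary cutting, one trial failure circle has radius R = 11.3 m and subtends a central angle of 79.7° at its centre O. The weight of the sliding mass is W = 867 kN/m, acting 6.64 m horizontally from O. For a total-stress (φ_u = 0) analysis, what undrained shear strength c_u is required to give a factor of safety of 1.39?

c_u = 45.1 kPa

FS = c_u·L_a·R / (W·d), so c_u = FS·W·d / (L_a·R).
Arc length L_a = R·θ = 11.3·(79.7°·π/180) = 11.3·1.3910 = 15.72 m
c_u = 1.39·867·6.64 / (15.72·11.3) = 8002.1 / 177.62 = 45.05 kPa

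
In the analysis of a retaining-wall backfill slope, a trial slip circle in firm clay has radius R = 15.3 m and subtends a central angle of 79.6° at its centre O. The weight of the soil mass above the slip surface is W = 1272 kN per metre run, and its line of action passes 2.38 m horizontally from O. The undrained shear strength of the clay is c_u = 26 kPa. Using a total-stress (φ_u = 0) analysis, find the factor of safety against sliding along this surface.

FS = 2.79

Taking moments about the centre O, the resisting moment is provided by the undrained shear strength acting along the arc:
Arc length L_a = R·θ = 15.3·(79.6°·π/180) = 15.3·1.3893 = 21.26 m
M_R = c_u·L_a·R = 26·21.26·15.3 = 8455.6 kN·m/m
M_D = W·d = 1272·2.38 = 3027.4 kN·m/m
FS = M_R / M_D = 8455.6 / 3027.4 = 2.793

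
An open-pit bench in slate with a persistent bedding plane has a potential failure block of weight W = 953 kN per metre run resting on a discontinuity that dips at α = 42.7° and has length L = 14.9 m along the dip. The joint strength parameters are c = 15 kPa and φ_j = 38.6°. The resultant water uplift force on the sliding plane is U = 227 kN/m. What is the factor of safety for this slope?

FS = 0.93

Resolving the block weight along and normal to the plane and applying the Mohr–Coulomb strength on the joint:
N' = W cosα − U = 953·cos42.7° − 227 = 473.4 kN/m
Driving force T = W sinα = 953·sin42.7° = 646.3 kN/m
Resisting force R = c·L + N'·tanφ_j = 15·14.9 + 473.4·tan38.6° = 223.5 + 377.9 = 601.4 kN/m
FS = R / T = 601.4 / 646.3 = 0.931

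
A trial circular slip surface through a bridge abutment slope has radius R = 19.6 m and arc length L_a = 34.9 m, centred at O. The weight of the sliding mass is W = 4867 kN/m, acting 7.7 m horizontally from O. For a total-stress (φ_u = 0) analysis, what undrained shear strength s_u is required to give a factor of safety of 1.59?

FS = s_u·L_a·R / (W·d), so s_u = FS·W·d / (L_a·R).
s_u = 1.59·4867·7.7 / (34.90·19.6) = 59586.7 / 684.04 = 87.11 kPa

s_u = 87.1 kPa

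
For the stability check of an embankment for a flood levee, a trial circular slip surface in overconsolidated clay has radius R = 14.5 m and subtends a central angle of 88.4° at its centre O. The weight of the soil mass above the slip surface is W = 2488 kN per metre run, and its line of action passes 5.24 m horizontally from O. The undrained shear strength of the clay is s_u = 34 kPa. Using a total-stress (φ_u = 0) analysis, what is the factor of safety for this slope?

FS = 0.85

Taking moments about the centre O, the resisting moment is provided by the undrained shear strength acting along the arc:
Arc length L_a = R·θ = 14.5·(88.4°·π/180) = 14.5·1.5429 = 22.37 m
M_R = s_u·L_a·R = 34·22.37·14.5 = 11029.2 kN·m/m
M_D = W·d = 2488·5.24 = 13037.1 kN·m/m
FS = M_R / M_D = 11029.2 / 13037.1 = 0.846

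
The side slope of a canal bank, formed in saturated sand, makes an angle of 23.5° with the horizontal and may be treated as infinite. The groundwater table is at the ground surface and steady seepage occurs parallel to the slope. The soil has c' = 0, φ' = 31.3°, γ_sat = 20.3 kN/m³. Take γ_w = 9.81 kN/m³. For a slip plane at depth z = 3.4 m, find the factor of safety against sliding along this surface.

FS = 0.72

With seepage parallel to the slope and the water table at the surface, the effective normal stress on the slip plane uses the buoyant unit weight γ' = γ_sat − γ_w while the driving shear stress uses γ_sat:
FS = [c' + γ' z cos²β tanφ'] / [γ_sat z sinβ cosβ]
(For c' = 0 this reduces to FS = (γ'/γ_sat)·tanφ'/tanβ.)
γ' = 20.3 − 9.81 = 10.49 kN/m³
Numerator = 0.0 + 10.49·3.4·cos²23.5°·tan31.3° = 0.0 + 10.49·3.4·0.8410·0.6080 = 18.237 kPa
Denominator = 20.3·3.4·sin23.5°·cos23.5° = 20.3·3.4·0.3987·0.9171 = 25.239 kPa
FS = 18.237 / 25.239 = 0.723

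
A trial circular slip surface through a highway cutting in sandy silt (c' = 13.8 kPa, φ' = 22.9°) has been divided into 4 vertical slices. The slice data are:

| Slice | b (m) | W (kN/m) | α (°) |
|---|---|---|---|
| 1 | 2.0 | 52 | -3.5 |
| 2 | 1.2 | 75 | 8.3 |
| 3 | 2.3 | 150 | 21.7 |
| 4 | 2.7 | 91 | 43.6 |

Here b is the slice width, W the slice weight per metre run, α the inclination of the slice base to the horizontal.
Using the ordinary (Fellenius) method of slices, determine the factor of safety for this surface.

Ordinary method of slices: FS = Σ[c'·Δl_i + (W_i cosα_i)·tanφ'] / Σ W_i sinα_i, with Δl_i = b_i / cosα_i.
Slice 1: Δl = 2.0/cos(-3.5°) = 2.004 m; N'_1 = 52·cos(-3.5°) = 51.9; c'Δl = 27.65; W sinα = -3.2
Slice 2: Δl = 1.2/cos8.3° = 1.213 m; N'_2 = 75·cos8.3° = 74.2; c'Δl = 16.74; W sinα = 10.8
Slice 3: Δl = 2.3/cos21.7° = 2.475 m; N'_3 = 150·cos21.7° = 139.4; c'Δl = 34.16; W sinα = 55.5
Slice 4: Δl = 2.7/cos43.6° = 3.728 m; N'_4 = 91·cos43.6° = 65.9; c'Δl = 51.45; W sinα = 62.8
Σc'Δl = 130.0 kN/m; ΣN' = 331.4 kN/m; ΣW sinα = 125.9 kN/m
Resisting = 130.0 + 331.4·tan22.9° = 130.0 + 140.0 = 270.0 kN/m
FS = 270.0 / 125.9 = 2.145

FS = 2.14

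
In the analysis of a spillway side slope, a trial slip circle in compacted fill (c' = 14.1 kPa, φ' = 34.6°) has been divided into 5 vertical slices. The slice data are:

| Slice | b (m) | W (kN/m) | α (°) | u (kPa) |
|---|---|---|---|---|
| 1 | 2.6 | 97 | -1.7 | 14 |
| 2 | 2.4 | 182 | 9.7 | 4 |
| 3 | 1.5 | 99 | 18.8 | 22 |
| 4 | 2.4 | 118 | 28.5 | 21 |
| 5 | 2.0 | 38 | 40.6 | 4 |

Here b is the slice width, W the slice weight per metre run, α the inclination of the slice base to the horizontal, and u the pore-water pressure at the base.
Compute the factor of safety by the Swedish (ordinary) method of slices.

Ordinary method of slices: FS = Σ[c'·Δl_i + (W_i cosα_i − u_i·Δl_i)·tanφ'] / Σ W_i sinα_i, with Δl_i = b_i / cosα_i.
Slice 1: Δl = 2.6/cos(-1.7°) = 2.601 m; N'_1 = 97·cos(-1.7°) − 14·2.601 = 60.5; c'Δl = 36.68; W sinα = -2.9
Slice 2: Δl = 2.4/cos9.7° = 2.435 m; N'_2 = 182·cos9.7° − 4·2.435 = 169.7; c'Δl = 34.33; W sinα = 30.7
Slice 3: Δl = 1.5/cos18.8° = 1.585 m; N'_3 = 99·cos18.8° − 22·1.585 = 58.9; c'Δl = 22.34; W sinα = 31.9
Slice 4: Δl = 2.4/cos28.5° = 2.731 m; N'_4 = 118·cos28.5° − 21·2.731 = 46.4; c'Δl = 38.51; W sinα = 56.3
Slice 5: Δl = 2.0/cos40.6° = 2.634 m; N'_5 = 38·cos40.6° − 4·2.634 = 18.3; c'Δl = 37.14; W sinα = 24.7
Σc'Δl = 169.0 kN/m; ΣN' = 353.7 kN/m; ΣW sinα = 140.7 kN/m
Resisting = 169.0 + 353.7·tan34.6° = 169.0 + 244.0 = 413.0 kN/m
FS = 413.0 / 140.7 = 2.935

FS = 2.93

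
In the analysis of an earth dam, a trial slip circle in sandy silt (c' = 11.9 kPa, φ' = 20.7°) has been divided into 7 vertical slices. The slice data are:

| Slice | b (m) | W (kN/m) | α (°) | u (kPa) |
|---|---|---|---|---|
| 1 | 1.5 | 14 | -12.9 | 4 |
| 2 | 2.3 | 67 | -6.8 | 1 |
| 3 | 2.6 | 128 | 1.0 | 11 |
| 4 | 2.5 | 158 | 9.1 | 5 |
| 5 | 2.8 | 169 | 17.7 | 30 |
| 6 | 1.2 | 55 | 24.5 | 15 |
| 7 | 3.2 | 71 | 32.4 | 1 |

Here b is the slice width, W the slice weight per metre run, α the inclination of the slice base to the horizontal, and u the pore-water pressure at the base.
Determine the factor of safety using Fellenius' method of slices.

Ordinary method of slices: FS = Σ[c'·Δl_i + (W_i cosα_i − u_i·Δl_i)·tanφ'] / Σ W_i sinα_i, with Δl_i = b_i / cosα_i.
Slice 1: Δl = 1.5/cos(-12.9°) = 1.539 m; N'_1 = 14·cos(-12.9°) − 4·1.539 = 7.5; c'Δl = 18.31; W sinα = -3.1
Slice 2: Δl = 2.3/cos(-6.8°) = 2.316 m; N'_2 = 67·cos(-6.8°) − 1·2.316 = 64.2; c'Δl = 27.56; W sinα = -7.9
Slice 3: Δl = 2.6/cos1.0° = 2.600 m; N'_3 = 128·cos1.0° − 11·2.600 = 99.4; c'Δl = 30.94; W sinα = 2.2
Slice 4: Δl = 2.5/cos9.1° = 2.532 m; N'_4 = 158·cos9.1° − 5·2.532 = 143.4; c'Δl = 30.13; W sinα = 25.0
Slice 5: Δl = 2.8/cos17.7° = 2.939 m; N'_5 = 169·cos17.7° − 30·2.939 = 72.8; c'Δl = 34.98; W sinα = 51.4
Slice 6: Δl = 1.2/cos24.5° = 1.319 m; N'_6 = 55·cos24.5° − 15·1.319 = 30.3; c'Δl = 15.69; W sinα = 22.8
Slice 7: Δl = 3.2/cos32.4° = 3.790 m; N'_7 = 71·cos32.4° − 1·3.790 = 56.2; c'Δl = 45.10; W sinα = 38.0
Σc'Δl = 202.7 kN/m; ΣN' = 473.7 kN/m; ΣW sinα = 128.4 kN/m
Resisting = 202.7 + 473.7·tan20.7° = 202.7 + 179.0 = 381.7 kN/m
FS = 381.7 / 128.4 = 2.973

FS = 2.97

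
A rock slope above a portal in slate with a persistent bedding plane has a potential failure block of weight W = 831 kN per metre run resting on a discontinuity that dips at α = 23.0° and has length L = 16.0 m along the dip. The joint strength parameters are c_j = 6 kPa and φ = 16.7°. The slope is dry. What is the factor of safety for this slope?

Resolving the block weight along and normal to the plane and applying the Mohr–Coulomb strength on the joint:
N' = W cosα = 831·cos23.0° = 764.9 kN/m
Driving force T = W sinα = 831·sin23.0° = 324.7 kN/m
Resisting force R = c_j·L + N'·tanφ = 6·16.0 + 764.9·tan16.7° = 96.0 + 229.5 = 325.5 kN/m
FS = R / T = 325.5 / 324.7 = 1.002

FS = 1.00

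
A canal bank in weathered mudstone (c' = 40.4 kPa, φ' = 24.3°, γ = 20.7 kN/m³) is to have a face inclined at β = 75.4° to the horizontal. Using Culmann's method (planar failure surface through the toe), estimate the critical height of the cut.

Culmann's analysis gives the critical failure plane at α_cr = (β + φ')/2 = (75.4 + 24.3)/2 = 49.9°, and the critical height
H_c = (4c'/γ) · sinβ cosφ' / [1 − cos(β − φ')]
    = (4·40.4/20.7) · sin75.4°·cos24.3° / [1 − cos(51.1°)]
    = 7.807 · 0.9677·0.9114 / [1 − 0.6280]
    = 7.807 · 0.8820 / 0.3720
    = 18.51 m

H_c = 18.51 m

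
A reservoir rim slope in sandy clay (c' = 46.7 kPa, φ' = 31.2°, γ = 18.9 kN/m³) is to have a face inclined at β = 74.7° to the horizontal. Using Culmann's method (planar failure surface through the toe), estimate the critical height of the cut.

Culmann's analysis gives the critical failure plane at α_cr = (β + φ')/2 = (74.7 + 31.2)/2 = 53.0°, and the critical height
H_c = (4c'/γ) · sinβ cosφ' / [1 − cos(β − φ')]
    = (4·46.7/18.9) · sin74.7°·cos31.2° / [1 − cos(43.5°)]
    = 9.884 · 0.9646·0.8554 / [1 − 0.7254]
    = 9.884 · 0.8250 / 0.2746
    = 29.69 m

H_c = 29.69 m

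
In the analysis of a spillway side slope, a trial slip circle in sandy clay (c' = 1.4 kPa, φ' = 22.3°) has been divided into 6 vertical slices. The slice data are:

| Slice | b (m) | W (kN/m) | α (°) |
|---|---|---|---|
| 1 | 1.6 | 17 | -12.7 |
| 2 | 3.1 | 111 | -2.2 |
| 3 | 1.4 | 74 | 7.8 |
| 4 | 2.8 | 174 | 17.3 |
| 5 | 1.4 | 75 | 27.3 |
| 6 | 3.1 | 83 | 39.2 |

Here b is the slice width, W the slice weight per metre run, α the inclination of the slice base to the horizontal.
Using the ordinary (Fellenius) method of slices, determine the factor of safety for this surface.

Ordinary method of slices: FS = Σ[c'·Δl_i + (W_i cosα_i)·tanφ'] / Σ W_i sinα_i, with Δl_i = b_i / cosα_i.
Slice 1: Δl = 1.6/cos(-12.7°) = 1.640 m; N'_1 = 17·cos(-12.7°) = 16.6; c'Δl = 2.30; W sinα = -3.7
Slice 2: Δl = 3.1/cos(-2.2°) = 3.102 m; N'_2 = 111·cos(-2.2°) = 110.9; c'Δl = 4.34; W sinα = -4.3
Slice 3: Δl = 1.4/cos7.8° = 1.413 m; N'_3 = 74·cos7.8° = 73.3; c'Δl = 1.98; W sinα = 10.0
Slice 4: Δl = 2.8/cos17.3° = 2.933 m; N'_4 = 174·cos17.3° = 166.1; c'Δl = 4.11; W sinα = 51.7
Slice 5: Δl = 1.4/cos27.3° = 1.575 m; N'_5 = 75·cos27.3° = 66.6; c'Δl = 2.21; W sinα = 34.4
Slice 6: Δl = 3.1/cos39.2° = 4.000 m; N'_6 = 83·cos39.2° = 64.3; c'Δl = 5.60; W sinα = 52.5
Σc'Δl = 20.5 kN/m; ΣN' = 497.9 kN/m; ΣW sinα = 140.6 kN/m
Resisting = 20.5 + 497.9·tan22.3° = 20.5 + 204.2 = 224.7 kN/m
FS = 224.7 / 140.6 = 1.598

FS = 1.60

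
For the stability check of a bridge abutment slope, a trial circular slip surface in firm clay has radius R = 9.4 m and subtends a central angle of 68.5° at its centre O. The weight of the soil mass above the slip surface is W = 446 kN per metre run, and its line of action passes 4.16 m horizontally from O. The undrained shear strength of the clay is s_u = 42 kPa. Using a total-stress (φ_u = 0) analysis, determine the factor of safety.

Taking moments about the centre O, the resisting moment is provided by the undrained shear strength acting along the arc:
Arc length L_a = R·θ = 9.4·(68.5°·π/180) = 9.4·1.1956 = 11.24 m
M_R = s_u·L_a·R = 42·11.24·9.4 = 4436.8 kN·m/m
M_D = W·d = 446·4.16 = 1855.4 kN·m/m
FS = M_R / M_D = 4436.8 / 1855.4 = 2.391

FS = 2.39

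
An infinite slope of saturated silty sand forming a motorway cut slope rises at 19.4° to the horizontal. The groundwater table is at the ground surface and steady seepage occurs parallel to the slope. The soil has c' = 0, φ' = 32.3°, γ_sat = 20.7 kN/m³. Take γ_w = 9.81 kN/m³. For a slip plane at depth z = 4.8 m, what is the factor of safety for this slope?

With seepage parallel to the slope and the water table at the surface, the effective normal stress on the slip plane uses the buoyant unit weight γ' = γ_sat − γ_w while the driving shear stress uses γ_sat:
FS = [c' + γ' z cos²β tanφ'] / [γ_sat z sinβ cosβ]
(For c' = 0 this reduces to FS = (γ'/γ_sat)·tanφ'/tanβ.)
γ' = 20.7 − 9.81 = 10.89 kN/m³
Numerator = 0.0 + 10.89·4.8·cos²19.4°·tan32.3° = 0.0 + 10.89·4.8·0.8897·0.6322 = 29.399 kPa
Denominator = 20.7·4.8·sin19.4°·cos19.4° = 20.7·4.8·0.3322·0.9432 = 31.130 kPa
FS = 29.399 / 31.130 = 0.944

FS = 0.94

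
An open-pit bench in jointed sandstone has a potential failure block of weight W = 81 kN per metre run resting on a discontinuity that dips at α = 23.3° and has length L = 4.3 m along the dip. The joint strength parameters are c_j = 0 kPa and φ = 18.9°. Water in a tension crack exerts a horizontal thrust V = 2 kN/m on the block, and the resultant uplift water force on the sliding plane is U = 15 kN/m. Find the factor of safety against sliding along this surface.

FS = 0.59

Resolving the block weight along and normal to the plane and applying the Mohr–Coulomb strength on the joint:
N' = W cosα − U − V sinα = 81·cos23.3° − 15 − 2·sin23.3° = 58.6 kN/m
Driving force T = W sinα + V cosα = 81·sin23.3° + 2·cos23.3° = 33.9 kN/m
Resisting force R = c_j·L + N'·tanφ = 0·4.3 + 58.6·tan18.9° = 0.0 + 20.1 = 20.1 kN/m
FS = R / T = 20.1 / 33.9 = 0.592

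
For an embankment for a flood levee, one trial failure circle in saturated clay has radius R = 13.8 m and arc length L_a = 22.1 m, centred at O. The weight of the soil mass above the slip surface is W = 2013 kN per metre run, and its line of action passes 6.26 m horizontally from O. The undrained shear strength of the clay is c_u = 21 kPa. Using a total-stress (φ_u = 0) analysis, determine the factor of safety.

FS = 0.51

Taking moments about the centre O, the resisting moment is provided by the undrained shear strength acting along the arc:
M_R = c_u·L_a·R = 21·22.10·13.8 = 6404.6 kN·m/m
M_D = W·d = 2013·6.26 = 12601.4 kN·m/m
FS = M_R / M_D = 6404.6 / 12601.4 = 0.508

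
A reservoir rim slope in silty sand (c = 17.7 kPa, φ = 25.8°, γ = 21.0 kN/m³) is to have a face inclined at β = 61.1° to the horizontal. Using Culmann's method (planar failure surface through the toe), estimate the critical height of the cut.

H_c = 14.45 m

Culmann's analysis gives the critical failure plane at α_cr = (β + φ)/2 = (61.1 + 25.8)/2 = 43.5°, and the critical height
H_c = (4c/γ) · sinβ cosφ / [1 − cos(β − φ)]
    = (4·17.7/21.0) · sin61.1°·cos25.8° / [1 − cos(35.3°)]
    = 3.371 · 0.8755·0.9003 / [1 − 0.8161]
    = 3.371 · 0.7882 / 0.1839
    = 14.45 m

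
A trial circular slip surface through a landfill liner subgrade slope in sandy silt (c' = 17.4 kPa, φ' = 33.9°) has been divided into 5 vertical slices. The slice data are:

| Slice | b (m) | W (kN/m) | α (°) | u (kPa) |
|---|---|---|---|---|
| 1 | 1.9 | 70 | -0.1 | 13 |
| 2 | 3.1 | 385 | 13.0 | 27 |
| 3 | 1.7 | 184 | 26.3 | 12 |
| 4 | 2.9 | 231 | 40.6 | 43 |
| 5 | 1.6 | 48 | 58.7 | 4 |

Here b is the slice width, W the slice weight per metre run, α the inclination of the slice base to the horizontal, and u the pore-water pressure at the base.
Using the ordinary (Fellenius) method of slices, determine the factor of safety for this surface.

FS = 1.61

Ordinary method of slices: FS = Σ[c'·Δl_i + (W_i cosα_i − u_i·Δl_i)·tanφ'] / Σ W_i sinα_i, with Δl_i = b_i / cosα_i.
Slice 1: Δl = 1.9/cos(-0.1°) = 1.900 m; N'_1 = 70·cos(-0.1°) − 13·1.900 = 45.3; c'Δl = 33.06; W sinα = -0.1
Slice 2: Δl = 3.1/cos13.0° = 3.182 m; N'_2 = 385·cos13.0° − 27·3.182 = 289.2; c'Δl = 55.36; W sinα = 86.6
Slice 3: Δl = 1.7/cos26.3° = 1.896 m; N'_3 = 184·cos26.3° − 12·1.896 = 142.2; c'Δl = 33.00; W sinα = 81.5
Slice 4: Δl = 2.9/cos40.6° = 3.819 m; N'_4 = 231·cos40.6° − 43·3.819 = 11.2; c'Δl = 66.46; W sinα = 150.3
Slice 5: Δl = 1.6/cos58.7° = 3.080 m; N'_5 = 48·cos58.7° − 4·3.080 = 12.6; c'Δl = 53.59; W sinα = 41.0
Σc'Δl = 241.5 kN/m; ΣN' = 500.5 kN/m; ΣW sinα = 359.4 kN/m
Resisting = 241.5 + 500.5·tan33.9° = 241.5 + 336.3 = 577.8 kN/m
FS = 577.8 / 359.4 = 1.608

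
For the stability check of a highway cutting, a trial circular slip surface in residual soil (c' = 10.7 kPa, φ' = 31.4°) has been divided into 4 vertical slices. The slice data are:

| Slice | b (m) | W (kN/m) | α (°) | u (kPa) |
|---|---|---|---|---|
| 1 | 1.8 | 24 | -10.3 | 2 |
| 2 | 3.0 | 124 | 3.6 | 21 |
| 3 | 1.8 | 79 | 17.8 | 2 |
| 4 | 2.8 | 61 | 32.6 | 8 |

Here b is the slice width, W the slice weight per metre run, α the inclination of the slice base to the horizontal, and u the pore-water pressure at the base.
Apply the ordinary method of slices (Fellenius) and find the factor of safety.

Ordinary method of slices: FS = Σ[c'·Δl_i + (W_i cosα_i − u_i·Δl_i)·tanφ'] / Σ W_i sinα_i, with Δl_i = b_i / cosα_i.
Slice 1: Δl = 1.8/cos(-10.3°) = 1.829 m; N'_1 = 24·cos(-10.3°) − 2·1.829 = 20.0; c'Δl = 19.58; W sinα = -4.3
Slice 2: Δl = 3.0/cos3.6° = 3.006 m; N'_2 = 124·cos3.6° − 21·3.006 = 60.6; c'Δl = 32.16; W sinα = 7.8
Slice 3: Δl = 1.8/cos17.8° = 1.890 m; N'_3 = 79·cos17.8° − 2·1.890 = 71.4; c'Δl = 20.23; W sinα = 24.1
Slice 4: Δl = 2.8/cos32.6° = 3.324 m; N'_4 = 61·cos32.6° − 8·3.324 = 24.8; c'Δl = 35.56; W sinα = 32.9
Σc'Δl = 107.5 kN/m; ΣN' = 176.8 kN/m; ΣW sinα = 60.5 kN/m
Resisting = 107.5 + 176.8·tan31.4° = 107.5 + 107.9 = 215.5 kN/m
FS = 215.5 / 60.5 = 3.561

FS = 3.56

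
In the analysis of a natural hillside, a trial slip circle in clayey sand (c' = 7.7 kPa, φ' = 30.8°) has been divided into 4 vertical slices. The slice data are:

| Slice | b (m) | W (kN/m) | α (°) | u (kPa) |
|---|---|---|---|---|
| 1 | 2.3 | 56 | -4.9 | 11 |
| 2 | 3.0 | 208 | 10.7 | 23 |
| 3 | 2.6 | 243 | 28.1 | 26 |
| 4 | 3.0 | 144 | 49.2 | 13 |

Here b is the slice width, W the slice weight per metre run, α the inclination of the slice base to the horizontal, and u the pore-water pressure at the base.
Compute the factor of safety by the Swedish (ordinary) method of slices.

Ordinary method of slices: FS = Σ[c'·Δl_i + (W_i cosα_i − u_i·Δl_i)·tanφ'] / Σ W_i sinα_i, with Δl_i = b_i / cosα_i.
Slice 1: Δl = 2.3/cos(-4.9°) = 2.308 m; N'_1 = 56·cos(-4.9°) − 11·2.308 = 30.4; c'Δl = 17.77; W sinα = -4.8
Slice 2: Δl = 3.0/cos10.7° = 3.053 m; N'_2 = 208·cos10.7° − 23·3.053 = 134.2; c'Δl = 23.51; W sinα = 38.6
Slice 3: Δl = 2.6/cos28.1° = 2.947 m; N'_3 = 243·cos28.1° − 26·2.947 = 137.7; c'Δl = 22.70; W sinα = 114.5
Slice 4: Δl = 3.0/cos49.2° = 4.591 m; N'_4 = 144·cos49.2° − 13·4.591 = 34.4; c'Δl = 35.35; W sinα = 109.0
Σc'Δl = 99.3 kN/m; ΣN' = 336.7 kN/m; ΣW sinα = 257.3 kN/m
Resisting = 99.3 + 336.7·tan30.8° = 99.3 + 200.7 = 300.0 kN/m
FS = 300.0 / 257.3 = 1.166

FS = 1.17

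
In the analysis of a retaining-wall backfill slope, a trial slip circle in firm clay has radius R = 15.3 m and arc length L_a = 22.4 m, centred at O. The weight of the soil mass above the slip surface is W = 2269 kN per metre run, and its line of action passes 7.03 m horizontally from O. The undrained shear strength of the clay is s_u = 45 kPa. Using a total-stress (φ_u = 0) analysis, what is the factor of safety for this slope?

FS = 0.97

Taking moments about the centre O, the resisting moment is provided by the undrained shear strength acting along the arc:
M_R = s_u·L_a·R = 45·22.40·15.3 = 15422.4 kN·m/m
M_D = W·d = 2269·7.03 = 15951.1 kN·m/m
FS = M_R / M_D = 15422.4 / 15951.1 = 0.967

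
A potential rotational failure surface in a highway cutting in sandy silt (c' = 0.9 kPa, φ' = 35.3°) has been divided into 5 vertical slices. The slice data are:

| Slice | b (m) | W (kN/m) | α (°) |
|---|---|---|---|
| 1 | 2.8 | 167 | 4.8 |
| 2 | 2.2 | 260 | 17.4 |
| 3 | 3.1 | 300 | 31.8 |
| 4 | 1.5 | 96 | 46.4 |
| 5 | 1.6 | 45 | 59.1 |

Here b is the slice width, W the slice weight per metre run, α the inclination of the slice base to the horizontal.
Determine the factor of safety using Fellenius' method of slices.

Ordinary method of slices: FS = Σ[c'·Δl_i + (W_i cosα_i)·tanφ'] / Σ W_i sinα_i, with Δl_i = b_i / cosα_i.
Slice 1: Δl = 2.8/cos4.8° = 2.810 m; N'_1 = 167·cos4.8° = 166.4; c'Δl = 2.53; W sinα = 14.0
Slice 2: Δl = 2.2/cos17.4° = 2.305 m; N'_2 = 260·cos17.4° = 248.1; c'Δl = 2.07; W sinα = 77.8
Slice 3: Δl = 3.1/cos31.8° = 3.648 m; N'_3 = 300·cos31.8° = 255.0; c'Δl = 3.28; W sinα = 158.1
Slice 4: Δl = 1.5/cos46.4° = 2.175 m; N'_4 = 96·cos46.4° = 66.2; c'Δl = 1.96; W sinα = 69.5
Slice 5: Δl = 1.6/cos59.1° = 3.116 m; N'_5 = 45·cos59.1° = 23.1; c'Δl = 2.80; W sinα = 38.6
Σc'Δl = 12.6 kN/m; ΣN' = 758.8 kN/m; ΣW sinα = 357.9 kN/m
Resisting = 12.6 + 758.8·tan35.3° = 12.6 + 537.3 = 549.9 kN/m
FS = 549.9 / 357.9 = 1.536

FS = 1.54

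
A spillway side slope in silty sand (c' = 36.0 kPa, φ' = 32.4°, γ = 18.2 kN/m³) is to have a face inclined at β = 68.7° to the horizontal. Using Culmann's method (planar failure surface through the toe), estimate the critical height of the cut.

H_c = 32.07 m

Culmann's analysis gives the critical failure plane at α_cr = (β + φ')/2 = (68.7 + 32.4)/2 = 50.5°, and the critical height
H_c = (4c'/γ) · sinβ cosφ' / [1 − cos(β − φ')]
    = (4·36.0/18.2) · sin68.7°·cos32.4° / [1 − cos(36.3°)]
    = 7.912 · 0.9317·0.8443 / [1 − 0.8059]
    = 7.912 · 0.7867 / 0.1941
    = 32.07 m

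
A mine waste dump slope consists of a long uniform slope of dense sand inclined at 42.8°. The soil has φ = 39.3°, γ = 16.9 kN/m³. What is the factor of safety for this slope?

For a dry cohesionless infinite slope the factor of safety is FS = tanφ / tanβ.
FS = tan39.3° / tan42.8° = 0.8185 / 0.9260 = 0.884

FS = 0.88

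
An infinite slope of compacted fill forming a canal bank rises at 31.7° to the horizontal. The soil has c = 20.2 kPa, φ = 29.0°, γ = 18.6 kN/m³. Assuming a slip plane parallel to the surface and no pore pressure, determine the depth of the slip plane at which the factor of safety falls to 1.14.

Setting FS = 1.14 in FS = [c + γz cos²β tanφ] / [γz sinβ cosβ] and solving for z:
z = c / [γ cosβ (FS·sinβ − cosβ·tanφ)]
  = 20.2 / [18.6·cos31.7°·(1.14·sin31.7° − cos31.7°·tan29.0°)]
  = 20.2 / [18.6·0.8508·(1.14·0.5255 − 0.8508·0.5543)]
  = 20.2 / 2.0165 = 10.017 m

z = 10.02 m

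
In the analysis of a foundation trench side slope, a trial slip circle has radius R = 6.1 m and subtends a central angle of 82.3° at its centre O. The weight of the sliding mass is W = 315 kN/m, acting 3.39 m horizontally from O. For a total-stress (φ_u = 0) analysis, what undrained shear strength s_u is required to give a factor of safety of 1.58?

s_u = 31.6 kPa

FS = s_u·L_a·R / (W·d), so s_u = FS·W·d / (L_a·R).
Arc length L_a = R·θ = 6.1·(82.3°·π/180) = 6.1·1.4364 = 8.76 m
s_u = 1.58·315·3.39 / (8.76·6.1) = 1687.2 / 53.45 = 31.57 kPa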